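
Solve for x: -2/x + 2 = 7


Subtract 2 from both sides: -2/x = 5
Multiply both sides by x: -2 = 5 * x
Divide by 5: x = -2/5

x = -2/5


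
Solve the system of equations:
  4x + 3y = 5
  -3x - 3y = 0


Using Cramer's rule:
Determinant D = (4)(-3) - (-3)(3) = -12 + 9 = -3
Dx = (5)(-3) - (0)(3) = -15 - 0 = -15
Dy = (4)(0) - (-3)(5) = 0 + 15 = 15
x = Dx/D = -15/-3 = 5
y = Dy/D = 15/-3 = -5

x = 5, y = -5


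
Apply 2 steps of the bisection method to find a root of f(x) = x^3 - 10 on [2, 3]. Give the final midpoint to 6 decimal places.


f(x) = x^3 - 10
f(2) = -2 < 0
f(3) = 17 > 0

Step 1: midpoint = (2.000000 + 3.000000)/2 = 2.500000
  f(2.500000) = 5.625000
  f(mid) > 0, so root is in [2.000000, 2.500000]

Step 2: midpoint = (2.000000 + 2.500000)/2 = 2.250000
  f(2.250000) = 1.390625
  f(mid) > 0, so root is in [2.000000, 2.250000]

midpoint = 2.250000


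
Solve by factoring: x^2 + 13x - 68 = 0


We need two numbers that multiply to -68 and add to 13.
Those numbers are -4 and 17 (since (-4) * 17 = -68 and (-4) + 17 = 13).
So x^2 + 13x - 68 = (x - 4)(x + 17) = 0
Setting each factor to zero: x = 4 or x = -17

x = -17, x = 4


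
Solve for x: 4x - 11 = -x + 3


Starting with: 4x - 11 = -x + 3
Move all x terms to left: (4 + 1)x = 3 + 11
Simplify: 5x = 14
Divide both sides by 5: x = 14/5

x = 14/5


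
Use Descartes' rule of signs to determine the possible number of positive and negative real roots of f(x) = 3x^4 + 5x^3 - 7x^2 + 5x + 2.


Descartes' rule of signs:

For positive roots, count sign changes in f(x) = 3x^4 + 5x^3 - 7x^2 + 5x + 2:
Signs of coefficients: +, +, -, +, +
Number of sign changes: 2
Possible positive real roots: 2, 0

For negative roots, examine f(-x) = 3x^4 - 5x^3 - 7x^2 - 5x + 2:
Signs of coefficients: +, -, -, -, +
Number of sign changes: 2
Possible negative real roots: 2, 0

Positive roots: 2 or 0; Negative roots: 2 or 0


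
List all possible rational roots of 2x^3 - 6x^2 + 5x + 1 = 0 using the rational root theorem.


Rational root theorem: possible roots are ±p/q where:
  p divides the constant term (1): p ∈ {1}
  q divides the leading coefficient (2): q ∈ {1, 2}

All possible rational roots: -1, -1/2, 1/2, 1

-1, -1/2, 1/2, 1


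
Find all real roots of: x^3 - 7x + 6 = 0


Let p(x) = x^3 - 7x + 6. By the rational root theorem (leading coefficient 1), any rational root is an integer divisor of 6: try ±1, ±2, ... in turn.
Test x = 1: value = 0 ✓, so (x - 1) is a factor.
Synthetic division by (x - 1): bring down 1; 1(1) + 0 = 1; 1(1) - 7 = -6; (-6)(1) + 6 = 0 → quotient x^2 + x - 6, remainder 0.
Solve the quadratic x^2 + x - 6 = 0: discriminant = 1^2 - 4(1)(-6) = 1 + 24 = 25.
sqrt(25) = 5, so x = (-1 ± 5)/2: x = 2 or x = -3.

x = -3, x = 1, x = 2


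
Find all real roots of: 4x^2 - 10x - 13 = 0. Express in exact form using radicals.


Using the quadratic formula: x = (-b ± sqrt(b^2 - 4ac)) / (2a)
Here a = 4, b = -10, c = -13
Discriminant = b^2 - 4ac = (-10)^2 - 4(4)(-13) = 100 + 208 = 308
Since discriminant = 308 > 0, there are two real roots.
x = (10 ± 2*sqrt(77)) / 8
Simplifying: x = (5 ± sqrt(77)) / 4
Numerically: x ≈ 3.4437 or x ≈ -0.9437

x = (5 + sqrt(77)) / 4 or x = (5 - sqrt(77)) / 4


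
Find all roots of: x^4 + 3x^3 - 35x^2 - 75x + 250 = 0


Let p(x) = x^4 + 3x^3 - 35x^2 - 75x + 250. By the rational root theorem (leading coefficient 1), any rational root is an integer divisor of 250: try ±1, ±2, ... in turn.
Test x = 1: value = 144 ≠ 0.
Test x = -1: value = 288 ≠ 0.
Test x = 2: value = 0 ✓, so (x - 2) is a factor.
Synthetic division by (x - 2): bring down 1; 1(2) + 3 = 5; 5(2) - 35 = -25; (-25)(2) - 75 = -125; (-125)(2) + 250 = 0 → quotient x^3 + 5x^2 - 25x - 125, remainder 0.
Continue with the quotient x^3 + 5x^2 - 25x - 125 (candidates must divide 125).
Test x = 5: value = 0 ✓, so (x - 5) is a factor.
Synthetic division by (x - 5): bring down 1; 1(5) + 5 = 10; 10(5) - 25 = 25; 25(5) - 125 = 0 → quotient x^2 + 10x + 25, remainder 0.
Solve the quadratic x^2 + 10x + 25 = 0: discriminant = 10^2 - 4(1)(25) = 100 - 100 = 0.
Discriminant = 0, so a double root: x = -10/2 = -5.
Collecting all roots found:

x = -5 (multiplicity 2), x = 2, x = 5


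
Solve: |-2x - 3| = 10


An absolute value equation |expr| = 10 gives two cases:
Case 1: -2x - 3 = 10
  -2x = 13, so x = -13/2
Case 2: -2x - 3 = -10
  -2x = -7, so x = 7/2

x = -13/2, x = 7/2


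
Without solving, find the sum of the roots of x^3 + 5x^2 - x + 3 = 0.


By Vieta's formulas for x^3 + bx^2 + cx + d = 0:
  r1 + r2 + r3 = -b/a = -5
  r1*r2 + r1*r3 + r2*r3 = c/a = -1
  r1*r2*r3 = -d/a = -3


Sum = -5


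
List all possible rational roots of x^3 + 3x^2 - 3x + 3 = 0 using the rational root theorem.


Rational root theorem: possible roots are ±p/q where:
  p divides the constant term (3): p ∈ {1, 3}
  q divides the leading coefficient (1): q ∈ {1}

All possible rational roots: -3, -1, 1, 3

-3, -1, 1, 3


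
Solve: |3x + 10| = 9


An absolute value equation |expr| = 9 gives two cases:
Case 1: 3x + 10 = 9
  3x = -1, so x = -1/3
Case 2: 3x + 10 = -9
  3x = -19, so x = -19/3

x = -19/3, x = -1/3


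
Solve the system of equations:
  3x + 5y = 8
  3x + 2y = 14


Using Cramer's rule:
Determinant D = (3)(2) - (3)(5) = 6 - 15 = -9
Dx = (8)(2) - (14)(5) = 16 - 70 = -54
Dy = (3)(14) - (3)(8) = 42 - 24 = 18
x = Dx/D = -54/-9 = 6
y = Dy/D = 18/-9 = -2

x = 6, y = -2


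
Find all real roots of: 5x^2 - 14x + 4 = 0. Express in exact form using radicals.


Using the quadratic formula: x = (-b ± sqrt(b^2 - 4ac)) / (2a)
Here a = 5, b = -14, c = 4
Discriminant = b^2 - 4ac = (-14)^2 - 4(5)(4) = 196 - 80 = 116
Since discriminant = 116 > 0, there are two real roots.
x = (14 ± 2*sqrt(29)) / 10
Simplifying: x = (7 ± sqrt(29)) / 5
Numerically: x ≈ 2.4770 or x ≈ 0.3230

x = (7 + sqrt(29)) / 5 or x = (7 - sqrt(29)) / 5


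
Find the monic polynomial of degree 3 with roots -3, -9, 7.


A monic polynomial with roots -3, -9, 7 is:
p(x) = (x + 3)(x + 9)(x - 7)
After multiplying by (x + 3): x + 3
After multiplying by (x + 9): x^2 + 12x + 27
After multiplying by (x - 7): x^3 + 5x^2 - 57x - 189

x^3 + 5x^2 - 57x - 189


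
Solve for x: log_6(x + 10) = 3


Convert to exponential form: x + 10 = 6^3 = 216
x = 216 - 10 = 206
Check: log_6(206 + 10) = log_6(216) = log_6(216) = 3 ✓

x = 206


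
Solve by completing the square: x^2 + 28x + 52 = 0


Start: x^2 + 28x + 52 = 0
Move constant: x^2 + 28x = -52
Half of 28 is 14, squared is 196
Add 196 to both sides: x^2 + 28x + 196 = 144
(x + 14)^2 = 144
x + 14 = ±12
x = -14 + 12 = -2 or x = -14 - 12 = -26

x = -26, x = -2


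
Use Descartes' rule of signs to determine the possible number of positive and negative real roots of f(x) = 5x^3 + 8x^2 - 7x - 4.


Descartes' rule of signs:

For positive roots, count sign changes in f(x) = 5x^3 + 8x^2 - 7x - 4:
Signs of coefficients: +, +, -, -
Number of sign changes: 1
Possible positive real roots: 1

For negative roots, examine f(-x) = -5x^3 + 8x^2 + 7x - 4:
Signs of coefficients: -, +, +, -
Number of sign changes: 2
Possible negative real roots: 2, 0

Positive roots: 1; Negative roots: 2 or 0


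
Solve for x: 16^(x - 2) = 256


Express both sides with the same base.
256 = 16^2
Since the bases match, equate exponents: x - 2 = 2
So x = 2 - (-2) = 4

x = 4


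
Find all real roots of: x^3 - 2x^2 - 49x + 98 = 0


Let p(x) = x^3 - 2x^2 - 49x + 98. By the rational root theorem (leading coefficient 1), any rational root is an integer divisor of 98: try ±1, ±2, ... in turn.
Test x = 1: value = 48 ≠ 0.
Test x = -1: value = 144 ≠ 0.
Test x = 2: value = 0 ✓, so (x - 2) is a factor.
Synthetic division by (x - 2): bring down 1; 1(2) - 2 = 0; 0(2) - 49 = -49; (-49)(2) + 98 = 0 → quotient x^2 - 49, remainder 0.
Solve the quadratic x^2 - 49 = 0: discriminant = 0^2 - 4(1)(-49) = 0 + 196 = 196.
sqrt(196) = 14, so x = (0 ± 14)/2: x = 7 or x = -7.

x = -7, x = 2, x = 7


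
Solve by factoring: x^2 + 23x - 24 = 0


We need two numbers that multiply to -24 and add to 23.
Those numbers are 24 and -1 (since 24 * (-1) = -24 and 24 + (-1) = 23).
So x^2 + 23x - 24 = (x + 24)(x - 1) = 0
Setting each factor to zero: x = -24 or x = 1

x = -24, x = 1


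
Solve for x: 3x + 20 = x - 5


Starting with: 3x + 20 = x - 5
Move all x terms to left: (3 - 1)x = -5 - 20
Simplify: 2x = -25
Divide both sides by 2: x = -25/2

x = -25/2


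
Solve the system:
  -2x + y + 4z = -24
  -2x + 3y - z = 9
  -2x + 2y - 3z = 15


Using Cramer's rule. Expand each determinant along the first row.
D  = (-2)*[3*(-3) - (-1)*2] - 1*[(-2)*(-3) - (-1)*(-2)] + 4*[(-2)*2 - 3*(-2)]
  = (-2)*(-7) - 1*(4) + 4*(2) = 18
Dx = (-24)*[3*(-3) - (-1)*2] - 1*[9*(-3) - (-1)*15] + 4*[9*2 - 3*15]
  = (-24)*(-7) - 1*(-12) + 4*(-27) = 72
Dy = (-2)*[9*(-3) - (-1)*15] - (-24)*[(-2)*(-3) - (-1)*(-2)] + 4*[(-2)*15 - 9*(-2)]
  = (-2)*(-12) - (-24)*(4) + 4*(-12) = 72
Dz = (-2)*[3*15 - 9*2] - 1*[(-2)*15 - 9*(-2)] + (-24)*[(-2)*2 - 3*(-2)]
  = (-2)*(27) - 1*(-12) + (-24)*(2) = -90
x = Dx/D = 72/18 = 4, y = Dy/D = 72/18 = 4, z = Dz/D = -90/18 = -5
Check eq1: (-2)(4) + (1)(4) + (4)(-5) = -24 = -24 ✓
Check eq2: (-2)(4) + (3)(4) + (-1)(-5) = 9 = 9 ✓
Check eq3: (-2)(4) + (2)(4) + (-3)(-5) = 15 = 15 ✓

x = 4, y = 4, z = -5


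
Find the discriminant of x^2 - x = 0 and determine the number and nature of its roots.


For ax^2 + bx + c = 0, discriminant D = b^2 - 4ac
Here a = 1, b = -1, c = 0
D = (-1)^2 - 4(1)(0) = 1 - 0 = 1

D = 1 > 0 and is a perfect square (sqrt = 1)
The equation has 2 distinct real rational roots.

Discriminant = 1, 2 distinct real rational roots


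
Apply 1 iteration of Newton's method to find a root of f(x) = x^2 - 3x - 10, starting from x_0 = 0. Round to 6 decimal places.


Newton's method: x_(n+1) = x_n - f(x_n)/f'(x_n)
f(x) = x^2 - 3x - 10
f'(x) = 2x - 3

Iteration 1:
  f(0.000000) = -10.000000
  f'(0.000000) = -3.000000
  x_1 = 0.000000 - (-10.000000)/(-3.000000) = -3.333333

x_1 = -3.333333


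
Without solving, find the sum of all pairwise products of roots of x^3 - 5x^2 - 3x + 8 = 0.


By Vieta's formulas for x^3 + bx^2 + cx + d = 0:
  r1 + r2 + r3 = -b/a = 5
  r1*r2 + r1*r3 + r2*r3 = c/a = -3
  r1*r2*r3 = -d/a = -8


Sum of pairwise products = -3


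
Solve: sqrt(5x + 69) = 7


Square both sides: 5x + 69 = 7^2 = 49
5x = 49 - 69 = -20
x = -4
Check: sqrt(5*(-4) + 69) = sqrt(49) = 7 ✓

x = -4


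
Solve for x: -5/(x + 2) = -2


Multiply both sides by (x + 2): -5 = -2(x + 2)
Distribute: -5 = -2x - 4
-2x = -5 + 4 = -1
x = 1/2

x = 1/2


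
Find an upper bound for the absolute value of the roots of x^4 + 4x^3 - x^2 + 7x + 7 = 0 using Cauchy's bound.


Cauchy's bound: all roots r satisfy |r| <= 1 + max(|a_i/a_n|) for i = 0,...,n-1
where a_n is the leading coefficient.

Coefficients: [1, 4, -1, 7, 7]
Leading coefficient a_n = 1
Ratios |a_i/a_n|: 4, 1, 7, 7
Maximum ratio: 7
Cauchy's bound: |r| <= 1 + 7 = 8

Upper bound = 8


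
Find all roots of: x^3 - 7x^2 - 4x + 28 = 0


Let p(x) = x^3 - 7x^2 - 4x + 28. By the rational root theorem (leading coefficient 1), any rational root is an integer divisor of 28: try ±1, ±2, ... in turn.
Test x = 1: value = 18 ≠ 0.
Test x = -1: value = 24 ≠ 0.
Test x = 2: value = 0 ✓, so (x - 2) is a factor.
Synthetic division by (x - 2): bring down 1; 1(2) - 7 = -5; (-5)(2) - 4 = -14; (-14)(2) + 28 = 0 → quotient x^2 - 5x - 14, remainder 0.
Solve the quadratic x^2 - 5x - 14 = 0: discriminant = (-5)^2 - 4(1)(-14) = 25 + 56 = 81.
sqrt(81) = 9, so x = (5 ± 9)/2: x = 7 or x = -2.
Collecting all roots found:

x = -2, x = 2, x = 7


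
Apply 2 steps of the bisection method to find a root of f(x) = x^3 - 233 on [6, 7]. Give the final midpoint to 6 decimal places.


f(x) = x^3 - 233
f(6) = -17 < 0
f(7) = 110 > 0

Step 1: midpoint = (6.000000 + 7.000000)/2 = 6.500000
  f(6.500000) = 41.625000
  f(mid) > 0, so root is in [6.000000, 6.500000]

Step 2: midpoint = (6.000000 + 6.500000)/2 = 6.250000
  f(6.250000) = 11.140625
  f(mid) > 0, so root is in [6.000000, 6.250000]

midpoint = 6.250000


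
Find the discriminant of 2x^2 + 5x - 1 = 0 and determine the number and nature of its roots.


For ax^2 + bx + c = 0, discriminant D = b^2 - 4ac
Here a = 2, b = 5, c = -1
D = (5)^2 - 4(2)(-1) = 25 + 8 = 33

D = 33 > 0 but not a perfect square
The equation has 2 distinct real irrational roots.

Discriminant = 33, 2 distinct real irrational roots


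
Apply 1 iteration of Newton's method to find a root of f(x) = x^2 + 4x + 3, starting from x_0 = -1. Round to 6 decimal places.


Newton's method: x_(n+1) = x_n - f(x_n)/f'(x_n)
f(x) = x^2 + 4x + 3
f'(x) = 2x + 4

Iteration 1:
  f(-1.000000) = 0.000000
  f'(-1.000000) = 2.000000
  x_1 = -1.000000 - (0.000000)/(2.000000) = -1.000000

x_1 = -1.000000


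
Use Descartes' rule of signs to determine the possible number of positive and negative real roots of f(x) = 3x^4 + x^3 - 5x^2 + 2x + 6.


Descartes' rule of signs:

For positive roots, count sign changes in f(x) = 3x^4 + x^3 - 5x^2 + 2x + 6:
Signs of coefficients: +, +, -, +, +
Number of sign changes: 2
Possible positive real roots: 2, 0

For negative roots, examine f(-x) = 3x^4 - x^3 - 5x^2 - 2x + 6:
Signs of coefficients: +, -, -, -, +
Number of sign changes: 2
Possible negative real roots: 2, 0

Positive roots: 2 or 0; Negative roots: 2 or 0


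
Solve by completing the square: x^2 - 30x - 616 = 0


Start: x^2 - 30x - 616 = 0
Move constant: x^2 - 30x = 616
Half of -30 is -15, squared is 225
Add 225 to both sides: x^2 - 30x + 225 = 841
(x - 15)^2 = 841
x - 15 = ±29
x = 15 + 29 = 44 or x = 15 - 29 = -14

x = -14, x = 44


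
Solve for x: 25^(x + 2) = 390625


Express both sides with the same base.
390625 = 25^4
Since the bases match, equate exponents: x + 2 = 4
So x = 4 - (2) = 2

x = 2


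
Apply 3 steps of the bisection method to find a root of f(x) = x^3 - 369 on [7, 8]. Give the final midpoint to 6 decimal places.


f(x) = x^3 - 369
f(7) = -26 < 0
f(8) = 143 > 0

Step 1: midpoint = (7.000000 + 8.000000)/2 = 7.500000
  f(7.500000) = 52.875000
  f(mid) > 0, so root is in [7.000000, 7.500000]

Step 2: midpoint = (7.000000 + 7.500000)/2 = 7.250000
  f(7.250000) = 12.078125
  f(mid) > 0, so root is in [7.000000, 7.250000]

Step 3: midpoint = (7.000000 + 7.250000)/2 = 7.125000
  f(7.125000) = -7.294922
  f(mid) < 0, so root is in [7.125000, 7.250000]

midpoint = 7.125000


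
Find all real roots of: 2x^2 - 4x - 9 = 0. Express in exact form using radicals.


Using the quadratic formula: x = (-b ± sqrt(b^2 - 4ac)) / (2a)
Here a = 2, b = -4, c = -9
Discriminant = b^2 - 4ac = (-4)^2 - 4(2)(-9) = 16 + 72 = 88
Since discriminant = 88 > 0, there are two real roots.
x = (4 ± 2*sqrt(22)) / 4
Simplifying: x = (2 ± sqrt(22)) / 2
Numerically: x ≈ 3.3452 or x ≈ -1.3452

x = (2 + sqrt(22)) / 2 or x = (2 - sqrt(22)) / 2


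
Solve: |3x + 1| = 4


An absolute value equation |expr| = 4 gives two cases:
Case 1: 3x + 1 = 4
  3x = 3, so x = 1
Case 2: 3x + 1 = -4
  3x = -5, so x = -5/3

x = -5/3, x = 1


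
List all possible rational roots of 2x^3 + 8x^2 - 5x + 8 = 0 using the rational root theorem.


Rational root theorem: possible roots are ±p/q where:
  p divides the constant term (8): p ∈ {1, 2, 4, 8}
  q divides the leading coefficient (2): q ∈ {1, 2}

All possible rational roots: -8, -4, -2, -1, -1/2, 1/2, 1, 2, 4, 8

-8, -4, -2, -1, -1/2, 1/2, 1, 2, 4, 8


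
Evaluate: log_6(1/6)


We need the exponent such that 6^? = 1/6
6^(-1) = 1/6^1 = 1/6
Therefore log_6(1/6) = -1

-1


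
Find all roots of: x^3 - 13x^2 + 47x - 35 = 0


Let p(x) = x^3 - 13x^2 + 47x - 35. By the rational root theorem (leading coefficient 1), any rational root is an integer divisor of 35: try ±1, ±2, ... in turn.
Test x = 1: value = 0 ✓, so (x - 1) is a factor.
Synthetic division by (x - 1): bring down 1; 1(1) - 13 = -12; (-12)(1) + 47 = 35; 35(1) - 35 = 0 → quotient x^2 - 12x + 35, remainder 0.
Solve the quadratic x^2 - 12x + 35 = 0: discriminant = (-12)^2 - 4(1)(35) = 144 - 140 = 4.
sqrt(4) = 2, so x = (12 ± 2)/2: x = 7 or x = 5.
Collecting all roots found:

x = 1, x = 5, x = 7


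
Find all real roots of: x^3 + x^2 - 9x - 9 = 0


Let p(x) = x^3 + x^2 - 9x - 9. By the rational root theorem (leading coefficient 1), any rational root is an integer divisor of 9: try ±1, ±2, ... in turn.
Test x = 1: value = -16 ≠ 0.
Test x = -1: value = 0 ✓, so (x + 1) is a factor.
Synthetic division by (x + 1): bring down 1; 1(-1) + 1 = 0; 0(-1) - 9 = -9; (-9)(-1) - 9 = 0 → quotient x^2 - 9, remainder 0.
Solve the quadratic x^2 - 9 = 0: discriminant = 0^2 - 4(1)(-9) = 0 + 36 = 36.
sqrt(36) = 6, so x = (0 ± 6)/2: x = 3 or x = -3.

x = -3, x = -1, x = 3


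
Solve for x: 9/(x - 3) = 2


Multiply both sides by (x - 3): 9 = 2(x - 3)
Distribute: 9 = 2x - 6
2x = 9 + 6 = 15
x = 15/2

x = 15/2


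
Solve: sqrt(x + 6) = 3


Square both sides: x + 6 = 3^2 = 9
x = 9 - 6 = 3
x = 3
Check: sqrt(1*3 + 6) = sqrt(9) = 3 ✓

x = 3


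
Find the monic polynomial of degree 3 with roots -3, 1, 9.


A monic polynomial with roots -3, 1, 9 is:
p(x) = (x + 3)(x - 1)(x - 9)
After multiplying by (x + 3): x + 3
After multiplying by (x - 1): x^2 + 2x - 3
After multiplying by (x - 9): x^3 - 7x^2 - 21x + 27

x^3 - 7x^2 - 21x + 27


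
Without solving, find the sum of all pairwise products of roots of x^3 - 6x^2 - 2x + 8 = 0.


By Vieta's formulas for x^3 + bx^2 + cx + d = 0:
  r1 + r2 + r3 = -b/a = 6
  r1*r2 + r1*r3 + r2*r3 = c/a = -2
  r1*r2*r3 = -d/a = -8


Sum of pairwise products = -2


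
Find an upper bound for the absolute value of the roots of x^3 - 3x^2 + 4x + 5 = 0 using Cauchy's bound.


Cauchy's bound: all roots r satisfy |r| <= 1 + max(|a_i/a_n|) for i = 0,...,n-1
where a_n is the leading coefficient.

Coefficients: [1, -3, 4, 5]
Leading coefficient a_n = 1
Ratios |a_i/a_n|: 3, 4, 5
Maximum ratio: 5
Cauchy's bound: |r| <= 1 + 5 = 6

Upper bound = 6


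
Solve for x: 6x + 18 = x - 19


Starting with: 6x + 18 = x - 19
Move all x terms to left: (6 - 1)x = -19 - 18
Simplify: 5x = -37
Divide both sides by 5: x = -37/5

x = -37/5


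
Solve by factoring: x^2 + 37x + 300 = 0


We need two numbers that multiply to 300 and add to 37.
Those numbers are 12 and 25 (since 12 * 25 = 300 and 12 + 25 = 37).
So x^2 + 37x + 300 = (x + 12)(x + 25) = 0
Setting each factor to zero: x = -12 or x = -25

x = -25, x = -12


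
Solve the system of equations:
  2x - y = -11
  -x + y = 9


Using Cramer's rule:
Determinant D = (2)(1) - (-1)(-1) = 2 - 1 = 1
Dx = (-11)(1) - (9)(-1) = -11 + 9 = -2
Dy = (2)(9) - (-1)(-11) = 18 - 11 = 7
x = Dx/D = -2/1 = -2
y = Dy/D = 7/1 = 7

x = -2, y = 7


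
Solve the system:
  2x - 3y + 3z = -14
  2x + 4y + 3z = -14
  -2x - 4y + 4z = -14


Using Cramer's rule. Expand each determinant along the first row.
D  = 2*[4*4 - 3*(-4)] - (-3)*[2*4 - 3*(-2)] + 3*[2*(-4) - 4*(-2)]
  = 2*(28) - (-3)*(14) + 3*(0) = 98
Dx = (-14)*[4*4 - 3*(-4)] - (-3)*[(-14)*4 - 3*(-14)] + 3*[(-14)*(-4) - 4*(-14)]
  = (-14)*(28) - (-3)*(-14) + 3*(112) = -98
Dy = 2*[(-14)*4 - 3*(-14)] - (-14)*[2*4 - 3*(-2)] + 3*[2*(-14) - (-14)*(-2)]
  = 2*(-14) - (-14)*(14) + 3*(-56) = 0
Dz = 2*[4*(-14) - (-14)*(-4)] - (-3)*[2*(-14) - (-14)*(-2)] + (-14)*[2*(-4) - 4*(-2)]
  = 2*(-112) - (-3)*(-56) + (-14)*(0) = -392
x = Dx/D = -98/98 = -1, y = Dy/D = 0/98 = 0, z = Dz/D = -392/98 = -4
Check eq1: (2)(-1) + (-3)(0) + (3)(-4) = -14 = -14 ✓
Check eq2: (2)(-1) + (4)(0) + (3)(-4) = -14 = -14 ✓
Check eq3: (-2)(-1) + (-4)(0) + (4)(-4) = -14 = -14 ✓

x = -1, y = 0, z = -4


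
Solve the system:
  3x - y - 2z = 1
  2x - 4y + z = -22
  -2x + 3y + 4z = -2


Using Cramer's rule. Expand each determinant along the first row.
D  = 3*[(-4)*4 - 1*3] - (-1)*[2*4 - 1*(-2)] + (-2)*[2*3 - (-4)*(-2)]
  = 3*(-19) - (-1)*(10) + (-2)*(-2) = -43
Dx = 1*[(-4)*4 - 1*3] - (-1)*[(-22)*4 - 1*(-2)] + (-2)*[(-22)*3 - (-4)*(-2)]
  = 1*(-19) - (-1)*(-86) + (-2)*(-74) = 43
Dy = 3*[(-22)*4 - 1*(-2)] - 1*[2*4 - 1*(-2)] + (-2)*[2*(-2) - (-22)*(-2)]
  = 3*(-86) - 1*(10) + (-2)*(-48) = -172
Dz = 3*[(-4)*(-2) - (-22)*3] - (-1)*[2*(-2) - (-22)*(-2)] + 1*[2*3 - (-4)*(-2)]
  = 3*(74) - (-1)*(-48) + 1*(-2) = 172
x = Dx/D = 43/-43 = -1, y = Dy/D = -172/-43 = 4, z = Dz/D = 172/-43 = -4
Check eq1: (3)(-1) + (-1)(4) + (-2)(-4) = 1 = 1 ✓
Check eq2: (2)(-1) + (-4)(4) + (1)(-4) = -22 = -22 ✓
Check eq3: (-2)(-1) + (3)(4) + (4)(-4) = -2 = -2 ✓

x = -1, y = 4, z = -4


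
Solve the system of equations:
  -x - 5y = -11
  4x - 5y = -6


Using Cramer's rule:
Determinant D = (-1)(-5) - (4)(-5) = 5 + 20 = 25
Dx = (-11)(-5) - (-6)(-5) = 55 - 30 = 25
Dy = (-1)(-6) - (4)(-11) = 6 + 44 = 50
x = Dx/D = 25/25 = 1
y = Dy/D = 50/25 = 2

x = 1, y = 2


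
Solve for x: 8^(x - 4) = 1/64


Express both sides with the same base.
1/64 = 8^(-2)
Since the bases match, equate exponents: x - 4 = -2
So x = -2 - (-4) = 2

x = 2


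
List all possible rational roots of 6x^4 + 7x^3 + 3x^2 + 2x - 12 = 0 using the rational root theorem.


Rational root theorem: possible roots are ±p/q where:
  p divides the constant term (-12): p ∈ {1, 2, 3, 4, 6, 12}
  q divides the leading coefficient (6): q ∈ {1, 2, 3, 6}

All possible rational roots: -12, -6, -4, -3, -2, -3/2, -4/3, -1, -2/3, -1/2, -1/3, -1/6, 1/6, 1/3, 1/2, 2/3, 1, 4/3, 3/2, 2, 3, 4, 6, 12

-12, -6, -4, -3, -2, -3/2, -4/3, -1, -2/3, -1/2, -1/3, -1/6, 1/6, 1/3, 1/2, 2/3, 1, 4/3, 3/2, 2, 3, 4, 6, 12


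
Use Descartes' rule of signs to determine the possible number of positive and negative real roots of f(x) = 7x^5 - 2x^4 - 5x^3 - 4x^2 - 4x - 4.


Descartes' rule of signs:

For positive roots, count sign changes in f(x) = 7x^5 - 2x^4 - 5x^3 - 4x^2 - 4x - 4:
Signs of coefficients: +, -, -, -, -, -
Number of sign changes: 1
Possible positive real roots: 1

For negative roots, examine f(-x) = -7x^5 - 2x^4 + 5x^3 - 4x^2 + 4x - 4:
Signs of coefficients: -, -, +, -, +, -
Number of sign changes: 4
Possible negative real roots: 4, 2, 0

Positive roots: 1; Negative roots: 4 or 2 or 0


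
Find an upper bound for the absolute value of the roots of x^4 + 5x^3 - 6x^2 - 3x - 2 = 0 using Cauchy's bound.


Cauchy's bound: all roots r satisfy |r| <= 1 + max(|a_i/a_n|) for i = 0,...,n-1
where a_n is the leading coefficient.

Coefficients: [1, 5, -6, -3, -2]
Leading coefficient a_n = 1
Ratios |a_i/a_n|: 5, 6, 3, 2
Maximum ratio: 6
Cauchy's bound: |r| <= 1 + 6 = 7

Upper bound = 7


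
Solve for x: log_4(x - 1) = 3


Convert to exponential form: x - 1 = 4^3 = 64
x = 64 + 1 = 65
Check: log_4(65 - 1) = log_4(64) = log_4(64) = 3 ✓

x = 65


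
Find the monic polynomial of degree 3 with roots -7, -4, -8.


A monic polynomial with roots -7, -4, -8 is:
p(x) = (x + 7)(x + 4)(x + 8)
After multiplying by (x + 7): x + 7
After multiplying by (x + 4): x^2 + 11x + 28
After multiplying by (x + 8): x^3 + 19x^2 + 116x + 224

x^3 + 19x^2 + 116x + 224


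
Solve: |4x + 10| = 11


An absolute value equation |expr| = 11 gives two cases:
Case 1: 4x + 10 = 11
  4x = 1, so x = 1/4
Case 2: 4x + 10 = -11
  4x = -21, so x = -21/4

x = -21/4, x = 1/4


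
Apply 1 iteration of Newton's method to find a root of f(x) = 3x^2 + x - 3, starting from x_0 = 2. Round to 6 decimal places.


Newton's method: x_(n+1) = x_n - f(x_n)/f'(x_n)
f(x) = 3x^2 + x - 3
f'(x) = 6x + 1

Iteration 1:
  f(2.000000) = 11.000000
  f'(2.000000) = 13.000000
  x_1 = 2.000000 - (11.000000)/(13.000000) = 1.153846

x_1 = 1.153846


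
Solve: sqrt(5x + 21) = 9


Square both sides: 5x + 21 = 9^2 = 81
5x = 81 - 21 = 60
x = 12
Check: sqrt(5*12 + 21) = sqrt(81) = 9 ✓

x = 12


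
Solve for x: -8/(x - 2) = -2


Multiply both sides by (x - 2): -8 = -2(x - 2)
Distribute: -8 = -2x + 4
-2x = -8 - 4 = -12
x = 6

x = 6


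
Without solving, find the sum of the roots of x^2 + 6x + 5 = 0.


By Vieta's formulas for ax^2 + bx + c = 0:
  Sum of roots = -b/a
  Product of roots = c/a

Here a = 1, b = 6, c = 5
Sum = -(6)/1 = -6
Product = 5/1 = 5

Sum = -6


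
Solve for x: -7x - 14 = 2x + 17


Starting with: -7x - 14 = 2x + 17
Move all x terms to left: (-7 - 2)x = 17 + 14
Simplify: -9x = 31
Divide both sides by -9: x = -31/9

x = -31/9


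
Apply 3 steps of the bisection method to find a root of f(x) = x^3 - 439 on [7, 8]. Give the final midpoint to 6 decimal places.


f(x) = x^3 - 439
f(7) = -96 < 0
f(8) = 73 > 0

Step 1: midpoint = (7.000000 + 8.000000)/2 = 7.500000
  f(7.500000) = -17.125000
  f(mid) < 0, so root is in [7.500000, 8.000000]

Step 2: midpoint = (7.500000 + 8.000000)/2 = 7.750000
  f(7.750000) = 26.484375
  f(mid) > 0, so root is in [7.500000, 7.750000]

Step 3: midpoint = (7.500000 + 7.750000)/2 = 7.625000
  f(7.625000) = 4.322266
  f(mid) > 0, so root is in [7.500000, 7.625000]

midpoint = 7.625000


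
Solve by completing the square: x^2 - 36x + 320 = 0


Start: x^2 - 36x + 320 = 0
Move constant: x^2 - 36x = -320
Half of -36 is -18, squared is 324
Add 324 to both sides: x^2 - 36x + 324 = 4
(x - 18)^2 = 4
x - 18 = ±2
x = 18 + 2 = 20 or x = 18 - 2 = 16

x = 16, x = 20


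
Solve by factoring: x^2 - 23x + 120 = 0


We need two numbers that multiply to 120 and add to -23.
Those numbers are -8 and -15 (since (-8) * (-15) = 120 and (-8) + (-15) = -23).
So x^2 - 23x + 120 = (x - 8)(x - 15) = 0
Setting each factor to zero: x = 8 or x = 15

x = 8, x = 15


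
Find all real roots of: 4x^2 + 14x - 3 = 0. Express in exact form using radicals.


Using the quadratic formula: x = (-b ± sqrt(b^2 - 4ac)) / (2a)
Here a = 4, b = 14, c = -3
Discriminant = b^2 - 4ac = 14^2 - 4(4)(-3) = 196 + 48 = 244
Since discriminant = 244 > 0, there are two real roots.
x = (-14 ± 2*sqrt(61)) / 8
Simplifying: x = (-7 ± sqrt(61)) / 4
Numerically: x ≈ 0.2026 or x ≈ -3.7026

x = (-7 + sqrt(61)) / 4 or x = (-7 - sqrt(61)) / 4


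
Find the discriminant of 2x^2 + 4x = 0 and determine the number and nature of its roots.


For ax^2 + bx + c = 0, discriminant D = b^2 - 4ac
Here a = 2, b = 4, c = 0
D = (4)^2 - 4(2)(0) = 16 - 0 = 16

D = 16 > 0 and is a perfect square (sqrt = 4)
The equation has 2 distinct real rational roots.

Discriminant = 16, 2 distinct real rational roots


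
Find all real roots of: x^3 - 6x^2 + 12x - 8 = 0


Let p(x) = x^3 - 6x^2 + 12x - 8. By the rational root theorem (leading coefficient 1), any rational root is an integer divisor of 8: try ±1, ±2, ... in turn.
Test x = 1: value = -1 ≠ 0.
Test x = -1: value = -27 ≠ 0.
Test x = 2: value = 0 ✓, so (x - 2) is a factor.
Synthetic division by (x - 2): bring down 1; 1(2) - 6 = -4; (-4)(2) + 12 = 4; 4(2) - 8 = 0 → quotient x^2 - 4x + 4, remainder 0.
Solve the quadratic x^2 - 4x + 4 = 0: discriminant = (-4)^2 - 4(1)(4) = 16 - 16 = 0.
Discriminant = 0, so a double root: x = 4/2 = 2.

x = 2 (multiplicity 3)


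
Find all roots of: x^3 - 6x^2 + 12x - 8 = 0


Let p(x) = x^3 - 6x^2 + 12x - 8. By the rational root theorem (leading coefficient 1), any rational root is an integer divisor of 8: try ±1, ±2, ... in turn.
Test x = 1: value = -1 ≠ 0.
Test x = -1: value = -27 ≠ 0.
Test x = 2: value = 0 ✓, so (x - 2) is a factor.
Synthetic division by (x - 2): bring down 1; 1(2) - 6 = -4; (-4)(2) + 12 = 4; 4(2) - 8 = 0 → quotient x^2 - 4x + 4, remainder 0.
Solve the quadratic x^2 - 4x + 4 = 0: discriminant = (-4)^2 - 4(1)(4) = 16 - 16 = 0.
Discriminant = 0, so a double root: x = 4/2 = 2.
Collecting all roots found:

x = 2 (multiplicity 3)


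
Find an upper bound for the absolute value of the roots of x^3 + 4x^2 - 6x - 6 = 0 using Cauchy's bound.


Cauchy's bound: all roots r satisfy |r| <= 1 + max(|a_i/a_n|) for i = 0,...,n-1
where a_n is the leading coefficient.

Coefficients: [1, 4, -6, -6]
Leading coefficient a_n = 1
Ratios |a_i/a_n|: 4, 6, 6
Maximum ratio: 6
Cauchy's bound: |r| <= 1 + 6 = 7

Upper bound = 7


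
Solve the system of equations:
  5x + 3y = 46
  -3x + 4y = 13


Using Cramer's rule:
Determinant D = (5)(4) - (-3)(3) = 20 + 9 = 29
Dx = (46)(4) - (13)(3) = 184 - 39 = 145
Dy = (5)(13) - (-3)(46) = 65 + 138 = 203
x = Dx/D = 145/29 = 5
y = Dy/D = 203/29 = 7

x = 5, y = 7


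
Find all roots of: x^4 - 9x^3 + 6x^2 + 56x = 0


The constant term is 0, so x = 0 is a root. Factor out x:
  x^3 - 9x^2 + 6x + 56 = 0
Let p(x) = x^3 - 9x^2 + 6x + 56. By the rational root theorem (leading coefficient 1), any rational root is an integer divisor of 56: try ±1, ±2, ... in turn.
Test x = 1: value = 54 ≠ 0.
Test x = -1: value = 40 ≠ 0.
Test x = 2: value = 40 ≠ 0.
Test x = -2: value = 0 ✓, so (x + 2) is a factor.
Synthetic division by (x + 2): bring down 1; 1(-2) - 9 = -11; (-11)(-2) + 6 = 28; 28(-2) + 56 = 0 → quotient x^2 - 11x + 28, remainder 0.
Solve the quadratic x^2 - 11x + 28 = 0: discriminant = (-11)^2 - 4(1)(28) = 121 - 112 = 9.
sqrt(9) = 3, so x = (11 ± 3)/2: x = 7 or x = 4.
Collecting all roots found:

x = -2, x = 0, x = 4, x = 7


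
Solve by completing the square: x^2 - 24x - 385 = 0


Start: x^2 - 24x - 385 = 0
Move constant: x^2 - 24x = 385
Half of -24 is -12, squared is 144
Add 144 to both sides: x^2 - 24x + 144 = 529
(x - 12)^2 = 529
x - 12 = ±23
x = 12 + 23 = 35 or x = 12 - 23 = -11

x = -11, x = 35


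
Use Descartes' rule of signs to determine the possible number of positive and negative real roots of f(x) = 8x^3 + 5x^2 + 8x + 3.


Descartes' rule of signs:

For positive roots, count sign changes in f(x) = 8x^3 + 5x^2 + 8x + 3:
Signs of coefficients: +, +, +, +
Number of sign changes: 0
Possible positive real roots: 0

For negative roots, examine f(-x) = -8x^3 + 5x^2 - 8x + 3:
Signs of coefficients: -, +, -, +
Number of sign changes: 3
Possible negative real roots: 3, 1

Positive roots: 0; Negative roots: 3 or 1


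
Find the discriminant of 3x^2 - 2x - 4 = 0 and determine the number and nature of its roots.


For ax^2 + bx + c = 0, discriminant D = b^2 - 4ac
Here a = 3, b = -2, c = -4
D = (-2)^2 - 4(3)(-4) = 4 + 48 = 52

D = 52 > 0 but not a perfect square
The equation has 2 distinct real irrational roots.

Discriminant = 52, 2 distinct real irrational roots


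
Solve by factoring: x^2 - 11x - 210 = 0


We need two numbers that multiply to -210 and add to -11.
Those numbers are -21 and 10 (since (-21) * 10 = -210 and (-21) + 10 = -11).
So x^2 - 11x - 210 = (x - 21)(x + 10) = 0
Setting each factor to zero: x = 21 or x = -10

x = -10, x = 21


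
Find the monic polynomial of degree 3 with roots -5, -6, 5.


A monic polynomial with roots -5, -6, 5 is:
p(x) = (x + 5)(x + 6)(x - 5)
After multiplying by (x + 5): x + 5
After multiplying by (x + 6): x^2 + 11x + 30
After multiplying by (x - 5): x^3 + 6x^2 - 25x - 150

x^3 + 6x^2 - 25x - 150


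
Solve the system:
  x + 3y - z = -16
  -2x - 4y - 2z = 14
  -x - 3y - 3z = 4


Using Cramer's rule. Expand each determinant along the first row.
D  = 1*[(-4)*(-3) - (-2)*(-3)] - 3*[(-2)*(-3) - (-2)*(-1)] + (-1)*[(-2)*(-3) - (-4)*(-1)]
  = 1*(6) - 3*(4) + (-1)*(2) = -8
Dx = (-16)*[(-4)*(-3) - (-2)*(-3)] - 3*[14*(-3) - (-2)*4] + (-1)*[14*(-3) - (-4)*4]
  = (-16)*(6) - 3*(-34) + (-1)*(-26) = 32
Dy = 1*[14*(-3) - (-2)*4] - (-16)*[(-2)*(-3) - (-2)*(-1)] + (-1)*[(-2)*4 - 14*(-1)]
  = 1*(-34) - (-16)*(4) + (-1)*(6) = 24
Dz = 1*[(-4)*4 - 14*(-3)] - 3*[(-2)*4 - 14*(-1)] + (-16)*[(-2)*(-3) - (-4)*(-1)]
  = 1*(26) - 3*(6) + (-16)*(2) = -24
x = Dx/D = 32/-8 = -4, y = Dy/D = 24/-8 = -3, z = Dz/D = -24/-8 = 3
Check eq1: (1)(-4) + (3)(-3) + (-1)(3) = -16 = -16 ✓
Check eq2: (-2)(-4) + (-4)(-3) + (-2)(3) = 14 = 14 ✓
Check eq3: (-1)(-4) + (-3)(-3) + (-3)(3) = 4 = 4 ✓

x = -4, y = -3, z = 3


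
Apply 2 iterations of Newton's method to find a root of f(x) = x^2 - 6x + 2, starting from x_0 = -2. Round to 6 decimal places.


Newton's method: x_(n+1) = x_n - f(x_n)/f'(x_n)
f(x) = x^2 - 6x + 2
f'(x) = 2x - 6

Iteration 1:
  f(-2.000000) = 18.000000
  f'(-2.000000) = -10.000000
  x_1 = -2.000000 - (18.000000)/(-10.000000) = -0.200000

Iteration 2:
  f(-0.200000) = 3.240000
  f'(-0.200000) = -6.400000
  x_2 = -0.200000 - (3.240000)/(-6.400000) = 0.306250

x_2 = 0.306250


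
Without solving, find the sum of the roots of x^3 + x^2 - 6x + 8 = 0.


By Vieta's formulas for x^3 + bx^2 + cx + d = 0:
  r1 + r2 + r3 = -b/a = -1
  r1*r2 + r1*r3 + r2*r3 = c/a = -6
  r1*r2*r3 = -d/a = -8


Sum = -1


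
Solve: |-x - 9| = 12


An absolute value equation |expr| = 12 gives two cases:
Case 1: -x - 9 = 12
  -x = 21, so x = -21
Case 2: -x - 9 = -12
  -x = -3, so x = 3

x = -21, x = 3


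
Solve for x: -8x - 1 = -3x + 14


Starting with: -8x - 1 = -3x + 14
Move all x terms to left: (-8 + 3)x = 14 + 1
Simplify: -5x = 15
Divide both sides by -5: x = -3

x = -3


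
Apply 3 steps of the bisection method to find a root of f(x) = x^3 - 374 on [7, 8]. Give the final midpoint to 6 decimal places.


f(x) = x^3 - 374
f(7) = -31 < 0
f(8) = 138 > 0

Step 1: midpoint = (7.000000 + 8.000000)/2 = 7.500000
  f(7.500000) = 47.875000
  f(mid) > 0, so root is in [7.000000, 7.500000]

Step 2: midpoint = (7.000000 + 7.500000)/2 = 7.250000
  f(7.250000) = 7.078125
  f(mid) > 0, so root is in [7.000000, 7.250000]

Step 3: midpoint = (7.000000 + 7.250000)/2 = 7.125000
  f(7.125000) = -12.294922
  f(mid) < 0, so root is in [7.125000, 7.250000]

midpoint = 7.125000


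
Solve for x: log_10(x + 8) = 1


Convert to exponential form: x + 8 = 10^1 = 10
x = 10 - 8 = 2
Check: log_10(2 + 8) = log_10(10) = log_10(10) = 1 ✓

x = 2


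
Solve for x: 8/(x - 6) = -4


Multiply both sides by (x - 6): 8 = -4(x - 6)
Distribute: 8 = -4x + 24
-4x = 8 - 24 = -16
x = 4

x = 4


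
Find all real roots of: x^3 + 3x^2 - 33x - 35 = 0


Let p(x) = x^3 + 3x^2 - 33x - 35. By the rational root theorem (leading coefficient 1), any rational root is an integer divisor of 35: try ±1, ±2, ... in turn.
Test x = 1: value = -64 ≠ 0.
Test x = -1: value = 0 ✓, so (x + 1) is a factor.
Synthetic division by (x + 1): bring down 1; 1(-1) + 3 = 2; 2(-1) - 33 = -35; (-35)(-1) - 35 = 0 → quotient x^2 + 2x - 35, remainder 0.
Solve the quadratic x^2 + 2x - 35 = 0: discriminant = 2^2 - 4(1)(-35) = 4 + 140 = 144.
sqrt(144) = 12, so x = (-2 ± 12)/2: x = 5 or x = -7.

x = -7, x = -1, x = 5


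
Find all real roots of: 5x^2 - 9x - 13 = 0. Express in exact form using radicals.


Using the quadratic formula: x = (-b ± sqrt(b^2 - 4ac)) / (2a)
Here a = 5, b = -9, c = -13
Discriminant = b^2 - 4ac = (-9)^2 - 4(5)(-13) = 81 + 260 = 341
Since discriminant = 341 > 0, there are two real roots.
x = (9 ± sqrt(341)) / 10
Numerically: x ≈ 2.7466 or x ≈ -0.9466

x = (9 + sqrt(341)) / 10 or x = (9 - sqrt(341)) / 10


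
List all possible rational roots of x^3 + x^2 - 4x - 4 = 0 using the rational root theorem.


Rational root theorem: possible roots are ±p/q where:
  p divides the constant term (-4): p ∈ {1, 2, 4}
  q divides the leading coefficient (1): q ∈ {1}

All possible rational roots: -4, -2, -1, 1, 2, 4

-4, -2, -1, 1, 2, 4


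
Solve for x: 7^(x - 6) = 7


Express both sides with the same base.
7 = 7^1
Since the bases match, equate exponents: x - 6 = 1
So x = 1 - (-6) = 7

x = 7


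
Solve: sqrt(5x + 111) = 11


Square both sides: 5x + 111 = 11^2 = 121
5x = 121 - 111 = 10
x = 2
Check: sqrt(5*2 + 111) = sqrt(121) = 11 ✓

x = 2


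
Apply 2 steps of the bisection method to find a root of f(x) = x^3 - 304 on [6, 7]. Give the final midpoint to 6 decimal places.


f(x) = x^3 - 304
f(6) = -88 < 0
f(7) = 39 > 0

Step 1: midpoint = (6.000000 + 7.000000)/2 = 6.500000
  f(6.500000) = -29.375000
  f(mid) < 0, so root is in [6.500000, 7.000000]

Step 2: midpoint = (6.500000 + 7.000000)/2 = 6.750000
  f(6.750000) = 3.546875
  f(mid) > 0, so root is in [6.500000, 6.750000]

midpoint = 6.750000


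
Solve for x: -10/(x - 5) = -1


Multiply both sides by (x - 5): -10 = -1(x - 5)
Distribute: -10 = -x + 5
-x = -10 - 5 = -15
x = 15

x = 15


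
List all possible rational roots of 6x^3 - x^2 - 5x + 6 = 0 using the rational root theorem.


Rational root theorem: possible roots are ±p/q where:
  p divides the constant term (6): p ∈ {1, 2, 3, 6}
  q divides the leading coefficient (6): q ∈ {1, 2, 3, 6}

All possible rational roots: -6, -3, -2, -3/2, -1, -2/3, -1/2, -1/3, -1/6, 1/6, 1/3, 1/2, 2/3, 1, 3/2, 2, 3, 6

-6, -3, -2, -3/2, -1, -2/3, -1/2, -1/3, -1/6, 1/6, 1/3, 1/2, 2/3, 1, 3/2, 2, 3, 6


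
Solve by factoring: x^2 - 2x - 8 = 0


We need two numbers that multiply to -8 and add to -2.
Those numbers are -4 and 2 (since (-4) * 2 = -8 and (-4) + 2 = -2).
So x^2 - 2x - 8 = (x - 4)(x + 2) = 0
Setting each factor to zero: x = 4 or x = -2

x = -2, x = 4


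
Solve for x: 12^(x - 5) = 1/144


Express both sides with the same base.
1/144 = 12^(-2)
Since the bases match, equate exponents: x - 5 = -2
So x = -2 - (-5) = 3

x = 3


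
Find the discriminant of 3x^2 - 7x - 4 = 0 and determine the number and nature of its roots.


For ax^2 + bx + c = 0, discriminant D = b^2 - 4ac
Here a = 3, b = -7, c = -4
D = (-7)^2 - 4(3)(-4) = 49 + 48 = 97

D = 97 > 0 but not a perfect square
The equation has 2 distinct real irrational roots.

Discriminant = 97, 2 distinct real irrational roots


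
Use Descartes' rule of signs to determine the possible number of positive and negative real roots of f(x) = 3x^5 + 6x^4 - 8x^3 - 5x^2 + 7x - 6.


Descartes' rule of signs:

For positive roots, count sign changes in f(x) = 3x^5 + 6x^4 - 8x^3 - 5x^2 + 7x - 6:
Signs of coefficients: +, +, -, -, +, -
Number of sign changes: 3
Possible positive real roots: 3, 1

For negative roots, examine f(-x) = -3x^5 + 6x^4 + 8x^3 - 5x^2 - 7x - 6:
Signs of coefficients: -, +, +, -, -, -
Number of sign changes: 2
Possible negative real roots: 2, 0

Positive roots: 3 or 1; Negative roots: 2 or 0


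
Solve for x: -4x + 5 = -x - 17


Starting with: -4x + 5 = -x - 17
Move all x terms to left: (-4 + 1)x = -17 - 5
Simplify: -3x = -22
Divide both sides by -3: x = 22/3

x = 22/3


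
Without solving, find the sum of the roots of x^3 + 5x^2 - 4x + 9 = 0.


By Vieta's formulas for x^3 + bx^2 + cx + d = 0:
  r1 + r2 + r3 = -b/a = -5
  r1*r2 + r1*r3 + r2*r3 = c/a = -4
  r1*r2*r3 = -d/a = -9


Sum = -5


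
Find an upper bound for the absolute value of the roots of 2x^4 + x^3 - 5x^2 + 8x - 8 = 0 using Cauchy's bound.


Cauchy's bound: all roots r satisfy |r| <= 1 + max(|a_i/a_n|) for i = 0,...,n-1
where a_n is the leading coefficient.

Coefficients: [2, 1, -5, 8, -8]
Leading coefficient a_n = 2
Ratios |a_i/a_n|: 1/2, 5/2, 4, 4
Maximum ratio: 4
Cauchy's bound: |r| <= 1 + 4 = 5

Upper bound = 5


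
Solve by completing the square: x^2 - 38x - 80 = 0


Start: x^2 - 38x - 80 = 0
Move constant: x^2 - 38x = 80
Half of -38 is -19, squared is 361
Add 361 to both sides: x^2 - 38x + 361 = 441
(x - 19)^2 = 441
x - 19 = ±21
x = 19 + 21 = 40 or x = 19 - 21 = -2

x = -2, x = 40


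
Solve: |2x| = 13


An absolute value equation |expr| = 13 gives two cases:
Case 1: 2x = 13
  2x = 13, so x = 13/2
Case 2: 2x = -13
  2x = -13, so x = -13/2

x = -13/2, x = 13/2


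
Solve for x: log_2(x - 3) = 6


Convert to exponential form: x - 3 = 2^6 = 64
x = 64 + 3 = 67
Check: log_2(67 - 3) = log_2(64) = log_2(64) = 6 ✓

x = 67


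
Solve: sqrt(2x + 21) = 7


Square both sides: 2x + 21 = 7^2 = 49
2x = 49 - 21 = 28
x = 14
Check: sqrt(2*14 + 21) = sqrt(49) = 7 ✓

x = 14


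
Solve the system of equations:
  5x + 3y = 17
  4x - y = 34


Using Cramer's rule:
Determinant D = (5)(-1) - (4)(3) = -5 - 12 = -17
Dx = (17)(-1) - (34)(3) = -17 - 102 = -119
Dy = (5)(34) - (4)(17) = 170 - 68 = 102
x = Dx/D = -119/-17 = 7
y = Dy/D = 102/-17 = -6

x = 7, y = -6


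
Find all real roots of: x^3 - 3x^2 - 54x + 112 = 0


Let p(x) = x^3 - 3x^2 - 54x + 112. By the rational root theorem (leading coefficient 1), any rational root is an integer divisor of 112: try ±1, ±2, ... in turn.
Test x = 1: value = 56 ≠ 0.
Test x = -1: value = 162 ≠ 0.
Test x = 2: value = 0 ✓, so (x - 2) is a factor.
Synthetic division by (x - 2): bring down 1; 1(2) - 3 = -1; (-1)(2) - 54 = -56; (-56)(2) + 112 = 0 → quotient x^2 - x - 56, remainder 0.
Solve the quadratic x^2 - x - 56 = 0: discriminant = (-1)^2 - 4(1)(-56) = 1 + 224 = 225.
sqrt(225) = 15, so x = (1 ± 15)/2: x = 8 or x = -7.

x = -7, x = 2, x = 8
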